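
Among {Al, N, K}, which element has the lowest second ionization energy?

Al

IE_2 is the cost of taking one more electron from the +1 cation: Al⁺ still has 2 valence electrons; N⁺ still has 4 valence electrons; K⁺ is the bare [Ar] core.
Pulling an electron out of a noble-gas core costs far more than removing a remaining valence electron, so K sits at the high end of IE_2.
Valence configurations: Al⁺ [Ne]3s², N⁺ [He]2s²2p².
Tabulated IE_2 (kJ/mol): Al 1817, N 2856, K 3052.
Hence IE_2: Al < N < K.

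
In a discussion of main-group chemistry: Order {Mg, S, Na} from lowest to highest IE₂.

Mg, S, Na

After 1 electron has been removed, what remains? Mg⁺ still has 1 valence electron; S⁺ still has 5 valence electrons; Na⁺ is the bare [Ne] core.
Breaking into a closed-shell core is much more expensive than removing a leftover valence electron — Na has the largest IE_2 here.
Valence configurations: Mg⁺ [Ne]3s¹, S⁺ [Ne]3s²3p³.
The numbers (kJ/mol): Mg 1451, S 2252, Na 4562.
So the second ionization energies run Mg < S < Na.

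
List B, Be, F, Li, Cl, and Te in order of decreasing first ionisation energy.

Li is in period 2, group 1; Be is in period 2, group 2; B is in period 2, group 13; F is in period 2, group 17; Cl is in period 3, group 17; Te is in period 5, group 16.
Across a period the outer electron is held more tightly (higher IE₁); down a group it sits in a higher shell, more shielded, and comes off more easily.
Neither a single period nor a single group — weigh both effects.
B > Li: B lies to the right of Li in period 2, so the across-period effect alone puts B higher.
Te > B: period and group pull opposite ways; the across-period shift dominates (869 vs 801 kJ/mol).
Be > Te: the two effects oppose for this pair; the down-group effect wins (900 vs 869 kJ/mol).
Cl > Be: the two effects oppose for this pair; the across-period effect wins (1251 vs 900 kJ/mol).
F > Cl: they share group 17; the group trend gives F the larger value.
Note the exception: Be has a higher first ionization energy than B, contrary to the simple trend — removing B's lone 2p electron is easier than breaking Be's filled 2s².
Tabulated first ionization energy (kJ/mol): Li 520, Be 900, B 801, F 1681, Cl 1251, Te 869.
So from highest to lowest: F > Cl > Be > Te > B > Li.

F > Cl > Be > Te > B > Li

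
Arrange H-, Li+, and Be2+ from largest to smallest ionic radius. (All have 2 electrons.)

H- > Li+ > Be2+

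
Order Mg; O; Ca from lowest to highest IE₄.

After 3 electrons have been removed, what remains? Mg³⁺ is already 1 electron into the core; O³⁺ still has 3 valence electrons; Ca³⁺ is already 1 electron into the core.
Usually core removal costs more than valence removal, but here the competition is close: a tightly held n=2 valence electron can cost more to remove than an n=3 core electron, so the actual values have to decide it.
Tabulated IE_4 (kJ/mol): Mg 10543, O 7469, Ca 6491.
Putting it together, IE_4: Ca < O < Mg.

Ca < O < Mg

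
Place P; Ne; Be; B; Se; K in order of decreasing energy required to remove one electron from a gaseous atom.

Ne > P > Se > Be > B > K

Be is in period 2, group 2; B is in period 2, group 13; Ne is in period 2, group 18; P is in period 3, group 15; K is in period 4, group 1; Se is in period 4, group 16.
Across a period the outer electron is held more tightly (higher IE₁); down a group it sits in a higher shell, more shielded, and comes off more easily.
Here both period and group differ, so the two effects have to be weighed against each other.
B > K: both effects reinforce here, so B is clearly the higher of the two.
Be > B: this pair runs against the simple trend — see the exception note.
Se > Be: period and group pull opposite ways; the across-period shift dominates (941 vs 900 kJ/mol).
P > Se: period and group pull opposite ways; the down-group shift dominates (1012 vs 941 kJ/mol).
Ne > P: both effects reinforce here, so Ne is clearly the higher of the two.
Note the exception: Be has a higher first ionization energy than B, contrary to the simple trend — removing B's lone 2p electron is easier than breaking Be's filled 2s².
Approximate values (kJ/mol): Be 900, B 801, Ne 2081, P 1012, K 419, Se 941.
So from highest to lowest: Ne > P > Se > Be > B > K.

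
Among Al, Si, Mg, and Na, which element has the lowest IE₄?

Si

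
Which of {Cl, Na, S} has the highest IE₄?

Consider each +3 ion: Cl³⁺ still has 4 valence electrons; Na³⁺ is already 2 electrons into the core; S³⁺ still has 3 valence electrons.
Core electrons are held far more tightly than valence electrons, so Na tops the IE_4 order.
Valence configurations: Cl³⁺ [Ne]3s²3p², S³⁺ [Ne]3s²3p¹.
Tabulated IE_4 (kJ/mol): Cl 5159, Na 9543, S 4556.
Putting it together, IE_4: S < Cl < Na.

Na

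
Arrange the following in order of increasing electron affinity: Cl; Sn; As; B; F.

B is in period 2, group 13; F is in period 2, group 17; Cl is in period 3, group 17; As is in period 4, group 15; Sn is in period 5, group 14.
Atoms with high Z_eff and room in the valence shell (especially the halogens) have the most exothermic electron affinities.
These span different periods and groups, so the two trends combine.
As > B: period and group pull opposite ways; the across-period shift dominates (78 vs 27 kJ/mol).
Sn > As: this pair runs against the simple trend — see the exception note.
F > Sn: relative to Sn, both the across-period and down-group shifts push F's electron affinity up.
Cl > F: this pair runs against the simple trend — see the exception note.
Note the exception: Sn has a higher electron affinity than As, contrary to the simple trend — adding an electron to As's half-filled np³ subshell costs electron-pairing energy.
Note the exception: Cl has a higher electron affinity than F, contrary to the simple trend — F's small 2p subshell makes the incoming electron feel strong e⁻–e⁻ repulsion, so Cl actually releases more energy on gaining an electron.
Tabulated electron affinity (kJ/mol): B 27, F 328, Cl 349, As 78, Sn 107.
So from lowest to highest: B < As < Sn < F < Cl.

B < As < Sn < F < Cl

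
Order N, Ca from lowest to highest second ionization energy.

Ca, N

IE_2 is the cost of taking one more electron from the +1 cation: N⁺ still has 4 valence electrons; Ca⁺ still has 1 valence electron.
All are still removing valence electrons, so compare the +1 ions as you would atoms: IE_2 generally rises across a period (higher Z_eff) and falls down a group (larger shell), subject to the usual subshell exceptions.
Valence configurations: N⁺ [He]2s²2p², Ca⁺ [Ar]4s¹.
Tabulated IE_2 (kJ/mol): N 2856, Ca 1145.
Putting it together, IE_2: Ca < N.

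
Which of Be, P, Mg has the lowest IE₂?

IE_2 is the cost of taking one more electron from the +1 cation: Be⁺ still has 1 valence electron; P⁺ still has 4 valence electrons; Mg⁺ still has 1 valence electron.
All are still removing valence electrons, so compare the +1 ions as you would atoms: IE_2 generally rises across a period (higher Z_eff) and falls down a group (larger shell), subject to the usual subshell exceptions.
Valence configurations: Be⁺ [He]2s¹, P⁺ [Ne]3s²3p², Mg⁺ [Ne]3s¹.
The numbers (kJ/mol): Be 1757, P 1907, Mg 1451.
So the second ionization energies run Mg < Be < P.

Mg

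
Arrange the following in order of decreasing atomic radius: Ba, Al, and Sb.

Ba, Sb, Al

Al is in period 3, group 13; Sb is in period 5, group 15; Ba is in period 6, group 2.
Radius decreases left→right (rising Z_eff, same n) and increases top→bottom (higher n).
Here both period and group differ, so the two effects have to be weighed against each other.
Sb > Al: the two effects oppose for this pair; the down-group effect wins (140 vs 126 pm).
Ba > Sb: both effects reinforce here, so Ba is clearly the larger of the two.
Approximate values (pm): Al 126, Sb 140, Ba 196.
So from largest to smallest: Ba > Sb > Al.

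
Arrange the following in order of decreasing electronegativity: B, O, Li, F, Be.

F > O > B > Be > Li

Atoms toward the upper right of the periodic table pull bonding electrons most strongly.
All lie in period 2, so electronegativity increases left to right.
So from highest to lowest: F > O > B > Be > Li.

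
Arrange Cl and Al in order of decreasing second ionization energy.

Cl, Al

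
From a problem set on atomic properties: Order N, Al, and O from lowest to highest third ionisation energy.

Al < N < O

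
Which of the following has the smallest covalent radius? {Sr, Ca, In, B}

B is in period 2, group 13; Ca is in period 4, group 2; Sr is in period 5, group 2; In is in period 5, group 13.
Atomic radius shrinks across a period as nuclear charge pulls the same shell inward, and grows down a group as new shells are added.
Neither a single period nor a single group — weigh both effects.
In > B: In sits below B in group 13, so the down-group effect alone puts In larger.
Ca > In: period and group pull opposite ways; the across-period shift dominates (171 vs 142 pm).
Sr > Ca: Sr sits below Ca in group 2, so the down-group effect alone puts Sr larger.
Tabulated atomic radius (pm): B 85, Ca 171, Sr 185, In 142.
The smallest covalent radius among these belongs to B.

B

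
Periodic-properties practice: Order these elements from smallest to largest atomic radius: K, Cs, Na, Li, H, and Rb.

H < Li < Na < K < Rb < Cs

H is in period 1, group 1; Li is in period 2, group 1; Na is in period 3, group 1; K is in period 4, group 1; Rb is in period 5, group 1; Cs is in period 6, group 1.
Radius decreases left→right (rising Z_eff, same n) and increases top→bottom (higher n).
All are in group 1, so atomic radius increases down the group.
So from smallest to largest: H < Li < Na < K < Rb < Cs.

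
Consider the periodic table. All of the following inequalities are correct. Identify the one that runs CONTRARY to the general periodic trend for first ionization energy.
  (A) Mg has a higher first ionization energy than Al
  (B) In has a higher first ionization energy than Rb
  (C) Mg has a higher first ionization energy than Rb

(A)

The general trend: first ionization energy increases across a period and decreases down a group.
(A) Mg (period 3, group 2) vs Al (period 3, group 13): the stated order contradicts the simple trend.
(B) In (period 5, group 13) vs Rb (period 5, group 1): the stated order agrees with the simple trend.
(C) Mg (period 3, group 2) vs Rb (period 5, group 1): the stated order agrees with the simple trend.
The exception is (A): Al's single 3p electron is easier to remove than one from Mg's filled 3s².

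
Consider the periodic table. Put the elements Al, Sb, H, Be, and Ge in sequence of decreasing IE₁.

H > Be > Sb > Ge > Al

H is in period 1, group 1; Be is in period 2, group 2; Al is in period 3, group 13; Ge is in period 4, group 14; Sb is in period 5, group 15.
IE₁ increases left→right with effective nuclear charge and decreases top→bottom as the valence shell moves farther out.
A diagonal step moves right (one effect) and down (the opposite effect) at once.
Ge > Al: the two effects oppose for this pair; the across-period effect wins (762 vs 578 kJ/mol).
Sb > Ge: the two effects oppose for this pair; the across-period effect wins (831 vs 762 kJ/mol).
Be > Sb: period and group pull opposite ways; the down-group shift dominates (900 vs 831 kJ/mol).
H > Be: period and group pull opposite ways; the down-group shift dominates (1312 vs 900 kJ/mol).
For reference (kJ/mol): H 1312, Be 900, Al 578, Ge 762, Sb 831.
So from highest to lowest: H > Be > Sb > Ge > Al.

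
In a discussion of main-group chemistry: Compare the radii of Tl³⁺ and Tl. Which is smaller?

Tl³⁺

Forming Tl³⁺ removes 3 electrons from Tl. Fewer electrons for the same nuclear charge means less shielding and a higher Z_eff on the remaining electrons, and for main-group metals the entire outer shell is lost.
A cation is smaller than its parent atom: Tl³⁺ < Tl.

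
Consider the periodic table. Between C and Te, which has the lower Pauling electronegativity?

Te

C is in period 2, group 14; Te is in period 5, group 16.
Electronegativity increases across a period and decreases down a group, tracking effective nuclear charge and atomic size.
These span different periods and groups, so the two trends combine.
C > Te: the two effects oppose for this pair; the down-group effect wins (2.55 vs 2.10).
For reference (Pauling): C 2.55, Te 2.10.
So Te has the lower Pauling electronegativity (Te < C).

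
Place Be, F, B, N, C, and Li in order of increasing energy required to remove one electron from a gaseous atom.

Li < B < Be < C < N < F

Li is in period 2, group 1; Be is in period 2, group 2; B is in period 2, group 13; C is in period 2, group 14; N is in period 2, group 15; F is in period 2, group 17.
IE₁ increases left→right with effective nuclear charge and decreases top→bottom as the valence shell moves farther out.
All lie in period 2; the across-period trend (first ionization energy increases left to right) applies, with the exception below.
Note the exception: Be has a higher first ionization energy than B, contrary to the simple trend — removing B's lone 2p electron is easier than breaking Be's filled 2s².
For reference (kJ/mol): Li 520, Be 900, B 801, C 1086, N 1402, F 1681.
So from lowest to highest: Li < B < Be < C < N < F.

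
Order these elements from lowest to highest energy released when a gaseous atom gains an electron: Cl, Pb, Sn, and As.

Pb, As, Sn, Cl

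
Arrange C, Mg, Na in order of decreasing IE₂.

Consider each +1 ion: C⁺ still has 3 valence electrons; Mg⁺ still has 1 valence electron; Na⁺ is the bare [Ne] core.
Pulling an electron out of a noble-gas core costs far more than removing a remaining valence electron, so Na sits at the high end of IE_2.
Valence configurations: C⁺ [He]2s²2p¹, Mg⁺ [Ne]3s¹.
Tabulated IE_2 (kJ/mol): C 2353, Mg 1451, Na 4562.
Hence IE_2: Mg < C < Na.

Na > C > Mg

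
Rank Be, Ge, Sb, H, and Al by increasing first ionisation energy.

Al < Ge < Sb < Be < H

H is in period 1, group 1; Be is in period 2, group 2; Al is in period 3, group 13; Ge is in period 4, group 14; Sb is in period 5, group 15.
Removing the outermost electron gets harder across a period and easier down a group.
A diagonal step moves right (one effect) and down (the opposite effect) at once.
Ge > Al: the two effects oppose for this pair; the across-period effect wins (762 vs 578 kJ/mol).
Sb > Ge: the two effects oppose for this pair; the across-period effect wins (831 vs 762 kJ/mol).
Be > Sb: period and group pull opposite ways; the down-group shift dominates (900 vs 831 kJ/mol).
H > Be: period and group pull opposite ways; the down-group shift dominates (1312 vs 900 kJ/mol).
For reference (kJ/mol): H 1312, Be 900, Al 578, Ge 762, Sb 831.
So from lowest to highest: Al < Ge < Sb < Be < H.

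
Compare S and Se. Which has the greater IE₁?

S is in period 3, group 16; Se is in period 4, group 16.
Across a period the outer electron is held more tightly (higher IE₁); down a group it sits in a higher shell, more shielded, and comes off more easily.
All are in group 16, so first ionization energy increases up the group.
So S has the greater IE₁ (S > Se).

S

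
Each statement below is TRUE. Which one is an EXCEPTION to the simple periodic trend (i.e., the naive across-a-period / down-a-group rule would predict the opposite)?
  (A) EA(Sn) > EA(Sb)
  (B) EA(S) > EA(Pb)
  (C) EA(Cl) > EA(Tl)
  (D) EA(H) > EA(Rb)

(A)

The general trend: electron affinity increases across a period and decreases down a group.
(A) Sn (period 5, group 14) vs Sb (period 5, group 15): the stated order contradicts the simple trend.
(B) S (period 3, group 16) vs Pb (period 6, group 14): the stated order agrees with the simple trend.
(C) Cl (period 3, group 17) vs Tl (period 6, group 13): the stated order agrees with the simple trend.
(D) H (period 1, group 1) vs Rb (period 5, group 1): the stated order agrees with the simple trend.
The exception is (A): adding an electron to Sb's half-filled 5p³ is unfavourable, so Sn has the more exothermic EA.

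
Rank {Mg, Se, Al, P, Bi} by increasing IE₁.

Al < Bi < Mg < Se < P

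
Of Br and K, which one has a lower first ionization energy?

K is in period 4, group 1; Br is in period 4, group 17.
Removing the outermost electron gets harder across a period and easier down a group.
All lie in period 4, so first ionization energy increases left to right.
So K has the lower first ionization energy (K < Br).

K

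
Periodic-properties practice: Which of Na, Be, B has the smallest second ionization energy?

After 1 electron has been removed, what remains? Na⁺ is the bare [Ne] core; Be⁺ still has 1 valence electron; B⁺ still has 2 valence electrons.
Pulling an electron out of a noble-gas core costs far more than removing a remaining valence electron, so Na sits at the high end of IE_2.
Valence configurations: Be⁺ [He]2s¹, B⁺ [He]2s².
The numbers (kJ/mol): Na 4562, Be 1757, B 2427.
Hence IE_2: Be < B < Na.

Be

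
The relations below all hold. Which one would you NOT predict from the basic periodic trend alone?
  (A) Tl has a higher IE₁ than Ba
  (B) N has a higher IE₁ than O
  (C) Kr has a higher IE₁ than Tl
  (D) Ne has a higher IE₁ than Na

(B)

The general trend: IE₁ increases across a period and decreases down a group.
(A) Tl (period 6, group 13) vs Ba (period 6, group 2): the stated order agrees with the simple trend.
(B) N (period 2, group 15) vs O (period 2, group 16): the stated order contradicts the simple trend.
(C) Kr (period 4, group 18) vs Tl (period 6, group 13): the stated order agrees with the simple trend.
(D) Ne (period 2, group 18) vs Na (period 3, group 1): the stated order agrees with the simple trend.
The exception is (B): pairing an electron in O's 2p⁴ costs repulsion energy, so O ionizes more easily than half-filled N (2p³).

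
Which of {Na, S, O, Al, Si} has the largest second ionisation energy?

Na

The second ionization energy removes an electron from the +1 ion. For each element: Na⁺ is the bare [Ne] core; S⁺ still has 5 valence electrons; O⁺ still has 5 valence electrons; Al⁺ still has 2 valence electrons; Si⁺ still has 3 valence electrons.
Core electrons are held far more tightly than valence electrons, so Na tops the IE_2 order.
Valence configurations: S⁺ [Ne]3s²3p³, O⁺ [He]2s²2p³, Al⁺ [Ne]3s², Si⁺ [Ne]3s²3p¹.
Si⁺ loses a lone 3p electron whereas Al⁺ must break into a filled 3s² pair, so IE_2(Al) > IE_2(Si) even though Si has the higher nuclear charge.
Approximate IE_2 values (kJ/mol): Na 4562, S 2252, O 3388, Al 1817, Si 1577.
Hence IE_2: Si < Al < S < O < Na.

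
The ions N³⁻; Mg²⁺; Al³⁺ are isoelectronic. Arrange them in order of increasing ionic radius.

All of these have 10 electrons, so size is governed by nuclear charge alone: the more protons, the stronger the pull on the same electron cloud, and the smaller the ion.
Nuclear charges: Al³⁺ (Z=13), Mg²⁺ (Z=12), N³⁻ (Z=7).
Smallest to largest: Al³⁺ < Mg²⁺ < N³⁻.

Al³⁺ < Mg²⁺ < N³⁻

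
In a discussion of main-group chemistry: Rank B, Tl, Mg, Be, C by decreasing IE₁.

C, Be, B, Mg, Tl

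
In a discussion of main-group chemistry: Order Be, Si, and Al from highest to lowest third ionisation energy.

IE_3 is the cost of taking one more electron from the +2 cation: Be²⁺ is the bare [He] core; Si²⁺ still has 2 valence electrons; Al²⁺ still has 1 valence electron.
Pulling an electron out of a noble-gas core costs far more than removing a remaining valence electron, so Be sits at the high end of IE_3.
Valence configurations: Si²⁺ [Ne]3s², Al²⁺ [Ne]3s¹.
The numbers (kJ/mol): Be 14849, Si 3232, Al 2745.
Putting it together, IE_3: Al < Si < Be.

Be > Si > Al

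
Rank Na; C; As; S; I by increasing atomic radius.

C < S < As < I < Na

Atomic radius shrinks across a period as nuclear charge pulls the same shell inward, and grows down a group as new shells are added.
Here both period and group differ, so the two effects have to be weighed against each other.
S > C: period and group pull opposite ways; the down-group shift dominates (103 vs 75 pm).
As > S: both effects reinforce here, so As is clearly the larger of the two.
I > As: the two effects oppose for this pair; the down-group effect wins (133 vs 121 pm).
Na > I: period and group pull opposite ways; the across-period shift dominates (155 vs 133 pm).
For reference (pm): C 75, Na 155, S 103, As 121, I 133.
So from smallest to largest: C < S < As < I < Na.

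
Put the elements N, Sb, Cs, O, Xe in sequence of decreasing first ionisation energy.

N is in period 2, group 15; O is in period 2, group 16; Sb is in period 5, group 15; Xe is in period 5, group 18; Cs is in period 6, group 1.
Removing the outermost electron gets harder across a period and easier down a group.
Neither a single period nor a single group — weigh both effects.
Sb > Cs: both effects reinforce here, so Sb is clearly the higher of the two.
Xe > Sb: Xe lies to the right of Sb in period 5, so the across-period effect alone puts Xe higher.
O > Xe: the two effects oppose for this pair; the down-group effect wins (1314 vs 1170 kJ/mol).
N > O: this pair runs against the simple trend — see the exception note.
Note the exception: N has a higher first ionization energy than O, contrary to the simple trend — pairing an electron in O's 2p⁴ costs repulsion energy, so O ionizes more easily than half-filled N (2p³).
For reference (kJ/mol): N 1402, O 1314, Sb 831, Xe 1170, Cs 376.
So from highest to lowest: N > O > Xe > Sb > Cs.

N > O > Xe > Sb > Cs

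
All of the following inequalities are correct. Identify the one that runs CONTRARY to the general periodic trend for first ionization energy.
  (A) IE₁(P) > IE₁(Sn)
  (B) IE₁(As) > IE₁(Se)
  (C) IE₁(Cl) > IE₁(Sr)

(B)

The general trend: first ionization energy increases across a period and decreases down a group.
(A) P (period 3, group 15) vs Sn (period 5, group 14): the stated order agrees with the simple trend.
(B) As (period 4, group 15) vs Se (period 4, group 16): the stated order contradicts the simple trend.
(C) Cl (period 3, group 17) vs Sr (period 5, group 2): the stated order agrees with the simple trend.
The exception is (B): Se (4p⁴) ionizes more easily than half-filled As (4p³).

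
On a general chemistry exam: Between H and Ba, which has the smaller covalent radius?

H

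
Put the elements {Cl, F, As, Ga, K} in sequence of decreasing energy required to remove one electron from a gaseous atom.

F > Cl > As > Ga > K

F is in period 2, group 17; Cl is in period 3, group 17; K is in period 4, group 1; Ga is in period 4, group 13; As is in period 4, group 15.
Removing the outermost electron gets harder across a period and easier down a group.
These span different periods and groups, so the two trends combine.
Ga > K: both are in period 4; the period trend gives Ga the larger value.
As > Ga: both are in period 4; the period trend gives As the larger value.
Cl > As: both effects reinforce here, so Cl is clearly the higher of the two.
F > Cl: they share group 17; the group trend gives F the larger value.
Approximate values (kJ/mol): F 1681, Cl 1251, K 419, Ga 579, As 947.
So from highest to lowest: F > Cl > As > Ga > K.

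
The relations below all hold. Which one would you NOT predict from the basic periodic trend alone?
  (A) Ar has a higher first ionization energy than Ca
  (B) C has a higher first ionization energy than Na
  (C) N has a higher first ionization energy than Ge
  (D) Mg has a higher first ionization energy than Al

The general trend: first ionization energy increases across a period and decreases down a group.
(A) Ar (period 3, group 18) vs Ca (period 4, group 2): the stated order agrees with the simple trend.
(B) C (period 2, group 14) vs Na (period 3, group 1): the stated order agrees with the simple trend.
(C) N (period 2, group 15) vs Ge (period 4, group 14): the stated order agrees with the simple trend.
(D) Mg (period 3, group 2) vs Al (period 3, group 13): the stated order contradicts the simple trend.
The exception is (D): Al's single 3p electron is easier to remove than one from Mg's filled 3s².

(D)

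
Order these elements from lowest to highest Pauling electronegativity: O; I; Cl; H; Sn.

Sn, H, I, Cl, O

H is in period 1, group 1; O is in period 2, group 16; Cl is in period 3, group 17; Sn is in period 5, group 14; I is in period 5, group 17.
Atoms toward the upper right of the periodic table pull bonding electrons most strongly.
Here both period and group differ, so the two effects have to be weighed against each other.
H > Sn: period and group pull opposite ways; the down-group shift dominates (2.20 vs 1.96).
I > H: the two effects oppose for this pair; the across-period effect wins (2.66 vs 2.20).
Cl > I: Cl sits above I in group 17, so the down-group effect alone puts Cl higher.
O > Cl: period and group pull opposite ways; the down-group shift dominates (3.44 vs 3.16).
Approximate values (Pauling): H 2.20, O 3.44, Cl 3.16, Sn 1.96, I 2.66.
So from lowest to highest: Sn < H < I < Cl < O.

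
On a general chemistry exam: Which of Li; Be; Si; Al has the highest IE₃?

Be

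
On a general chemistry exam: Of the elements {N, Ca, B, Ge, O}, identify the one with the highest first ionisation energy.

N

B is in period 2, group 13; N is in period 2, group 15; O is in period 2, group 16; Ca is in period 4, group 2; Ge is in period 4, group 14.
Removing the outermost electron gets harder across a period and easier down a group.
Neither a single period nor a single group — weigh both effects.
Ge > Ca: both are in period 4; the period trend gives Ge the larger value.
B > Ge: period and group pull opposite ways; the down-group shift dominates (801 vs 762 kJ/mol).
O > B: O lies to the right of B in period 2, so the across-period effect alone puts O higher.
N > O: this pair runs against the simple trend — see the exception note.
Note the exception: N has a higher first ionization energy than O, contrary to the simple trend — pairing an electron in O's 2p⁴ costs repulsion energy, so O ionizes more easily than half-filled N (2p³).
Tabulated first ionization energy (kJ/mol): B 801, N 1402, O 1314, Ca 590, Ge 762.
The highest first ionisation energy among these belongs to N.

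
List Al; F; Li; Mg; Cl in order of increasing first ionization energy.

Li is in period 2, group 1; F is in period 2, group 17; Mg is in period 3, group 2; Al is in period 3, group 13; Cl is in period 3, group 17.
IE₁ increases left→right with effective nuclear charge and decreases top→bottom as the valence shell moves farther out.
Here both period and group differ, so the two effects have to be weighed against each other.
Al > Li: the two effects oppose for this pair; the across-period effect wins (578 vs 520 kJ/mol).
Mg > Al: this pair runs against the simple trend — see the exception note.
Cl > Mg: both are in period 3; the period trend gives Cl the larger value.
F > Cl: they share group 17; the group trend gives F the larger value.
Note the exception: Mg has a higher first ionization energy than Al, contrary to the simple trend — Al's single 3p electron is easier to remove than one from Mg's filled 3s².
For reference (kJ/mol): Li 520, F 1681, Mg 738, Al 578, Cl 1251.
So from lowest to highest: Li < Al < Mg < Cl < F.

Li, Al, Mg, Cl, F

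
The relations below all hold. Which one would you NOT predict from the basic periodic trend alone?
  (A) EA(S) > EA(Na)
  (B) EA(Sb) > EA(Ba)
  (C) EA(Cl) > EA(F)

(C)

The general trend: electron affinity increases across a period and decreases down a group.
(A) S (period 3, group 16) vs Na (period 3, group 1): the stated order agrees with the simple trend.
(B) Sb (period 5, group 15) vs Ba (period 6, group 2): the stated order agrees with the simple trend.
(C) Cl (period 3, group 17) vs F (period 2, group 17): the stated order contradicts the simple trend.
The exception is (C): F's small 2p subshell makes the incoming electron feel strong e⁻–e⁻ repulsion, so Cl actually releases more energy on gaining an electron.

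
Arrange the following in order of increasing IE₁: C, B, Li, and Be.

Li, B, Be, C

Li is in period 2, group 1; Be is in period 2, group 2; B is in period 2, group 13; C is in period 2, group 14.
IE₁ increases left→right with effective nuclear charge and decreases top→bottom as the valence shell moves farther out.
All lie in period 2; the across-period trend (first ionization energy increases left to right) applies, with the exception below.
Note the exception: Be has a higher first ionization energy than B, contrary to the simple trend — removing B's lone 2p electron is easier than breaking Be's filled 2s².
For reference (kJ/mol): Li 520, Be 900, B 801, C 1086.
So from lowest to highest: Li < B < Be < C.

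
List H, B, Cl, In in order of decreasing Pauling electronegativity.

Cl, H, B, In

H is in period 1, group 1; B is in period 2, group 13; Cl is in period 3, group 17; In is in period 5, group 13.
Smaller atoms with higher effective nuclear charge are more electronegative.
Neither a single period nor a single group — weigh both effects.
B > In: B sits above In in group 13, so the down-group effect alone puts B higher.
H > B: the two effects oppose for this pair; the down-group effect wins (2.20 vs 2.04).
Cl > H: period and group pull opposite ways; the across-period shift dominates (3.16 vs 2.20).
Approximate values (Pauling): H 2.20, B 2.04, Cl 3.16, In 1.78.
So from highest to lowest: Cl > H > B > In.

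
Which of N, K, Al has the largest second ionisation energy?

K

After 1 electron has been removed, what remains? N⁺ still has 4 valence electrons; K⁺ is the bare [Ar] core; Al⁺ still has 2 valence electrons.
Pulling an electron out of a noble-gas core costs far more than removing a remaining valence electron, so K sits at the high end of IE_2.
Valence configurations: N⁺ [He]2s²2p², Al⁺ [Ne]3s².
Approximate IE_2 values (kJ/mol): N 2856, K 3052, Al 1817.
Overall IE_2 order: Al < N < K.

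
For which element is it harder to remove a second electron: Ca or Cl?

Cl

IE_2 is the cost of taking one more electron from the +1 cation: Ca⁺ still has 1 valence electron; Cl⁺ still has 6 valence electrons.
All are still removing valence electrons, so compare the +1 ions as you would atoms: IE_2 generally rises across a period (higher Z_eff) and falls down a group (larger shell), subject to the usual subshell exceptions.
Valence configurations: Ca⁺ [Ar]4s¹, Cl⁺ [Ne]3s²3p⁴.
Tabulated IE_2 (kJ/mol): Ca 1145, Cl 2298.
Hence IE_2: Ca < Cl.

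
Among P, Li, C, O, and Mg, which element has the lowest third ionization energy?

P

The third ionization energy removes an electron from the +2 ion. For each element: P²⁺ still has 3 valence electrons; Li²⁺ is already 1 electron into the core; C²⁺ still has 2 valence electrons; O²⁺ still has 4 valence electrons; Mg²⁺ is the bare [Ne] core.
Pulling an electron out of a noble-gas core costs far more than removing a remaining valence electron, so Mg and Li sit at the high end of IE_3.
Valence configurations: P²⁺ [Ne]3s²3p¹, C²⁺ [He]2s², O²⁺ [He]2s²2p².
Approximate IE_3 values (kJ/mol): P 2914, Li 11815, C 4620, O 5300, Mg 7733.
Hence IE_3: P < C < O < Mg < Li.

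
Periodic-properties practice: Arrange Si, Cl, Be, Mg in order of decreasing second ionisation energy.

Cl, Be, Si, Mg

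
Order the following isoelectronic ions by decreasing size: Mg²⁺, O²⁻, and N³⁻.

All of these have 10 electrons, so size is governed by nuclear charge alone: the more protons, the stronger the pull on the same electron cloud, and the smaller the ion.
Nuclear charges: Mg²⁺ (Z=12), O²⁻ (Z=8), N³⁻ (Z=7).
Largest to smallest: N³⁻ > O²⁻ > Mg²⁺.

N³⁻ > O²⁻ > Mg²⁺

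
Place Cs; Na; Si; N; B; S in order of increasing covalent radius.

N, B, S, Si, Na, Cs

Moving right in a period, electrons are added to the same shell under a stronger nuclear pull, so atoms get smaller; moving down, a new shell is opened and atoms get larger.
Here both period and group differ, so the two effects have to be weighed against each other.
B > N: both are in period 2; the period trend gives B the larger value.
S > B: the two effects oppose for this pair; the down-group effect wins (103 vs 85 pm).
Si > S: both are in period 3; the period trend gives Si the larger value.
Na > Si: Na lies to the left of Si in period 3, so the across-period effect alone puts Na larger.
Cs > Na: they share group 1; the group trend gives Cs the larger value.
Approximate values (pm): B 85, N 71, Na 155, Si 116, S 103, Cs 232.
So from smallest to largest: N < B < S < Si < Na < Cs.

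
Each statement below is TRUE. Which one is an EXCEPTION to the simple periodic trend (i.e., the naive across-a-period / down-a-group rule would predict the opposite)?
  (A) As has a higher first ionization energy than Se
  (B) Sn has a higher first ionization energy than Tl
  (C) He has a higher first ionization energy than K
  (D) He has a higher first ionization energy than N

The general trend: first ionization energy increases across a period and decreases down a group.
(A) As (period 4, group 15) vs Se (period 4, group 16): the stated order contradicts the simple trend.
(B) Sn (period 5, group 14) vs Tl (period 6, group 13): the stated order agrees with the simple trend.
(C) He (period 1, group 18) vs K (period 4, group 1): the stated order agrees with the simple trend.
(D) He (period 1, group 18) vs N (period 2, group 15): the stated order agrees with the simple trend.
The exception is (A): Se (4p⁴) ionizes more easily than half-filled As (4p³).

(A)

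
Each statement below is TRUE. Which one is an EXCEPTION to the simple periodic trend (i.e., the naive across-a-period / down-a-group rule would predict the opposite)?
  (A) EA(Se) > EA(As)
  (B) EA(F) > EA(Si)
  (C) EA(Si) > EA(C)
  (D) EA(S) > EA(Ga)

(C)

The general trend: electron affinity increases across a period and decreases down a group.
(A) Se (period 4, group 16) vs As (period 4, group 15): the stated order agrees with the simple trend.
(B) F (period 2, group 17) vs Si (period 3, group 14): the stated order agrees with the simple trend.
(C) Si (period 3, group 14) vs C (period 2, group 14): the stated order contradicts the simple trend.
(D) S (period 3, group 16) vs Ga (period 4, group 13): the stated order agrees with the simple trend.
The exception is (C): Si's larger, more diffuse 3p orbitals accept an added electron slightly more readily than C's compact 2p.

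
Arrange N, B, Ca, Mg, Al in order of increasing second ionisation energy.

IE_2 is the cost of taking one more electron from the +1 cation: N⁺ still has 4 valence electrons; B⁺ still has 2 valence electrons; Ca⁺ still has 1 valence electron; Mg⁺ still has 1 valence electron; Al⁺ still has 2 valence electrons.
All are still removing valence electrons, so compare the +1 ions as you would atoms: IE_2 generally rises across a period (higher Z_eff) and falls down a group (larger shell), subject to the usual subshell exceptions.
Valence configurations: N⁺ [He]2s²2p², B⁺ [He]2s², Ca⁺ [Ar]4s¹, Mg⁺ [Ne]3s¹, Al⁺ [Ne]3s².
Approximate IE_2 values (kJ/mol): N 2856, B 2427, Ca 1145, Mg 1451, Al 1817.
Overall IE_2 order: Ca < Mg < Al < B < N.

Ca, Mg, Al, B, N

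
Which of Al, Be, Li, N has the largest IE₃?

Be

After 2 electrons have been removed, what remains? Al²⁺ still has 1 valence electron; Be²⁺ is the bare [He] core; Li²⁺ is already 1 electron into the core; N²⁺ still has 3 valence electrons.
Core electrons are held far more tightly than valence electrons, so Li and Be top the IE_3 order.
Valence configurations: Al²⁺ [Ne]3s¹, N²⁺ [He]2s²2p¹.
The numbers (kJ/mol): Al 2745, Be 14849, Li 11815, N 4578.
Putting it together, IE_3: Al < N < Li < Be.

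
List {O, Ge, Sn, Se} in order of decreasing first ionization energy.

O > Se > Ge > Sn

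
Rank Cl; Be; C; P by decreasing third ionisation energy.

After 2 electrons have been removed, what remains? Cl²⁺ still has 5 valence electrons; Be²⁺ is the bare [He] core; C²⁺ still has 2 valence electrons; P²⁺ still has 3 valence electrons.
Breaking into a closed-shell core is much more expensive than removing a leftover valence electron — Be has the largest IE_3 here.
Valence configurations: Cl²⁺ [Ne]3s²3p³, C²⁺ [He]2s², P²⁺ [Ne]3s²3p¹.
Tabulated IE_3 (kJ/mol): Cl 3822, Be 14849, C 4620, P 2914.
Putting it together, IE_3: P < Cl < C < Be.

Be > C > Cl > P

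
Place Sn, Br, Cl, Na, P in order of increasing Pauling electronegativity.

Na < Sn < P < Br < Cl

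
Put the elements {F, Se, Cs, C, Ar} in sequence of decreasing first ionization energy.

C is in period 2, group 14; F is in period 2, group 17; Ar is in period 3, group 18; Se is in period 4, group 16; Cs is in period 6, group 1.
IE₁ increases left→right with effective nuclear charge and decreases top→bottom as the valence shell moves farther out.
Here both period and group differ, so the two effects have to be weighed against each other.
Se > Cs: both effects reinforce here, so Se is clearly the higher of the two.
C > Se: the two effects oppose for this pair; the down-group effect wins (1086 vs 941 kJ/mol).
Ar > C: the two effects oppose for this pair; the across-period effect wins (1521 vs 1086 kJ/mol).
F > Ar: period and group pull opposite ways; the down-group shift dominates (1681 vs 1521 kJ/mol).
Tabulated first ionization energy (kJ/mol): C 1086, F 1681, Ar 1521, Se 941, Cs 376.
So from highest to lowest: F > Ar > C > Se > Cs.

F, Ar, C, Se, Cs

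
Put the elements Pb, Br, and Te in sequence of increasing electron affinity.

Adding an electron releases more energy for atoms nearer the top right (short of the noble gases).
Here both period and group differ, so the two effects have to be weighed against each other.
Te > Pb: both effects reinforce here, so Te is clearly the higher of the two.
Br > Te: both effects reinforce here, so Br is clearly the higher of the two.
For reference (kJ/mol): Br 325, Te 190, Pb 35.
So from lowest to highest: Pb < Te < Br.

Pb < Te < Br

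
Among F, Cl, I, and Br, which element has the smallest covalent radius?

F is in period 2, group 17; Cl is in period 3, group 17; Br is in period 4, group 17; I is in period 5, group 17.
Across a period the added protons contract the valence shell; down a group each new principal shell makes the atom larger.
All are in group 17, so atomic radius increases down the group.
The smallest covalent radius among these belongs to F.

F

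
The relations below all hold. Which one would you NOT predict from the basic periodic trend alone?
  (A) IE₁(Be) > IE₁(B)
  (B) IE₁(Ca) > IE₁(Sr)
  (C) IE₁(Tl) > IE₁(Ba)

(A)

The general trend: first ionization energy increases across a period and decreases down a group.
(A) Be (period 2, group 2) vs B (period 2, group 13): the stated order contradicts the simple trend.
(B) Ca (period 4, group 2) vs Sr (period 5, group 2): the stated order agrees with the simple trend.
(C) Tl (period 6, group 13) vs Ba (period 6, group 2): the stated order agrees with the simple trend.
The exception is (A): removing B's lone 2p electron is easier than breaking Be's filled 2s².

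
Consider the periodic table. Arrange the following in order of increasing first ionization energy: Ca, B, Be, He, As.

He is in period 1, group 18; Be is in period 2, group 2; B is in period 2, group 13; Ca is in period 4, group 2; As is in period 4, group 15.
First ionization energy rises across a period (greater Z_eff holds electrons more tightly) and falls down a group (valence electrons are farther from the nucleus).
These span different periods and groups, so the two trends combine.
B > Ca: relative to Ca, both the across-period and down-group shifts push B's first ionization energy up.
Be > B: this pair runs against the simple trend — see the exception note.
As > Be: period and group pull opposite ways; the across-period shift dominates (947 vs 900 kJ/mol).
He > As: relative to As, both the across-period and down-group shifts push He's first ionization energy up.
Note the exception: Be has a higher first ionization energy than B, contrary to the simple trend — removing B's lone 2p electron is easier than breaking Be's filled 2s².
Tabulated first ionization energy (kJ/mol): He 2372, Be 900, B 801, Ca 590, As 947.
So from lowest to highest: Ca < B < Be < As < He.

Ca, B, Be, As, He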